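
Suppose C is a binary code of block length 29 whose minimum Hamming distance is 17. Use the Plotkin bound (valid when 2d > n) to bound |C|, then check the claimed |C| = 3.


Plotkin bound M ≤ 6; given |C| = 3 ≤ bound (satisfied).

Check applicability: 2d = 34, n = 29.
2d − n = 5 > 0, so Plotkin applies.
Compute d/(2d−n) = 17/5 ≈ 3.4000.
⌊d/(2d−n)⌋ = 3.
Plotkin bound: M ≤ 2·3 = 6.
Given |C| = 3, check: satisfied.
This |C| is below the Plotkin bound.


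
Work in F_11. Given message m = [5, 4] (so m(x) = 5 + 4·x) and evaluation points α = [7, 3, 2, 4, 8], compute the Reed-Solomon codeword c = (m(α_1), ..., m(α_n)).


c = [0, 6, 2, 10, 4]

Message polynomial: m(x) = 5 + 4·x (mod 11).
For each evaluation point α_i, compute m(α_i) mod 11:
  α_1 = 7: Horner steps 4 → 0, so m(7) = 0.
  α_2 = 3: Horner steps 4 → 6, so m(3) = 6.
  α_3 = 2: Horner steps 4 → 2, so m(2) = 2.
  α_4 = 4: Horner steps 4 → 10, so m(4) = 10.
  α_5 = 8: Horner steps 4 → 4, so m(8) = 4.
Codeword c = [0, 6, 2, 10, 4] ∈ F_11^5.


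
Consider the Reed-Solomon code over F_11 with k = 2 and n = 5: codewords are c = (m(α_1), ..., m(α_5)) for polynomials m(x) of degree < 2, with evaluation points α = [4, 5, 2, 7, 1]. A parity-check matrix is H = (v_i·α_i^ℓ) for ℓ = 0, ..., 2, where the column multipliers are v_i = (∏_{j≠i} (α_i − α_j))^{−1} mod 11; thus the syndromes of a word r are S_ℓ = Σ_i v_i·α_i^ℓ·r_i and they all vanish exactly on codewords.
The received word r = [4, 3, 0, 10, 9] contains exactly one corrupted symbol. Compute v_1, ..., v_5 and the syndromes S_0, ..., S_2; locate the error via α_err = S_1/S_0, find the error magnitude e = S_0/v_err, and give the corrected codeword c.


S = (7, 2, 10), error at position 2, error magnitude e = 8, c = [4, 6, 0, 10, 9].

Step 1: column multipliers v_i = (∏_{j≠i}(α_i − α_j))^{−1} mod 11.
  i = 1 (α = 4): (4−5)(4−2)(4−7)(4−1) = (−1)·2·(−3)·3 = 18 ≡ 7, so v_1 = 7^{−1} = 8 (mod 11).
  i = 2 (α = 5): (5−4)(5−2)(5−7)(5−1) = 1·3·(−2)·4 = −24 ≡ 9, so v_2 = 9^{−1} = 5 (mod 11).
  i = 3 (α = 2): (2−4)(2−5)(2−7)(2−1) = (−2)·(−3)·(−5)·1 = −30 ≡ 3, so v_3 = 3^{−1} = 4 (mod 11).
  i = 4 (α = 7): (7−4)(7−5)(7−2)(7−1) = 3·2·5·6 = 180 ≡ 4, so v_4 = 4^{−1} = 3 (mod 11).
  i = 5 (α = 1): (1−4)(1−5)(1−2)(1−7) = (−3)·(−4)·(−1)·(−6) = 72 ≡ 6, so v_5 = 6^{−1} = 2 (mod 11).
  v = [8, 5, 4, 3, 2].
Step 2: syndromes of r = [4, 3, 0, 10, 9] (all sums mod 11).
  S_0 = Σ v_i r_i = 8·4 + 5·3 + 4·0 + 3·10 + 2·9 = 95 ≡ 7.
  S_1 = Σ v_i α_i r_i = 8·4·4 + 5·5·3 + 4·2·0 + 3·7·10 + 2·1·9 = 431 ≡ 2.
  α_i^2 mod 11 = [5, 3, 4, 5, 1].
  S_2 = Σ v_i α_i^2 r_i = 8·5·4 + 5·3·3 + 4·4·0 + 3·5·10 + 2·1·9 = 373 ≡ 10.
  S = (7, 2, 10) ≠ 0, so r is not a codeword (an error is present).
Step 3: locate the error. For a single error e at position i, S_ℓ = v_i·e·α_i^ℓ, so α_err = S_1/S_0.
  S_0^{−1} = 7^{−1} = 8 (mod 11), so α_err = 2·8 = 16 ≡ 5 = α_2. Error position i = 2.
  Consistency check: S_2/S_1 = 10·6 = 60 ≡ 5 = α_err ✓ (single-error assumption holds).
Step 4: error magnitude e = S_0/v_2 = S_0·∏_{j≠2}(α_2 − α_j) = 7·9 = 63 ≡ 8 (mod 11).
Step 5: correct position 2: c_2 = r_2 − e = 3 − 8 ≡ 6 (mod 11). Hence c = [4, 6, 0, 10, 9].
  Check: interpolating c through the α_i gives m(x) = 7 + 2·x (degree < 2) with m(α_i) = c_i for every i, so c is indeed a codeword.


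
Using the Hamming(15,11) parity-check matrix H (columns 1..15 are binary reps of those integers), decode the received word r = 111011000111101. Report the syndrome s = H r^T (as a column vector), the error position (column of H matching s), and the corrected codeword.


s = (1, 1, 0, 0)^T, error position = 12, corrected codeword c = 111011000110101

Compute s = H r^T mod 2 one row at a time:
  s_1 = 0 + 0 + 1 + 1 + 1 + 1 + 0 + 1 = 5 ≡ 1 (mod 2).
  s_2 = 0 + 1 + 1 + 0 + 1 + 1 + 0 + 1 = 5 ≡ 1 (mod 2).
  s_3 = 1 + 1 + 1 + 0 + 1 + 1 + 0 + 1 = 6 ≡ 0 (mod 2).
  s_4 = 1 + 1 + 1 + 0 + 0 + 1 + 1 + 1 = 6 ≡ 0 (mod 2).
s = (1, 1, 0, 0)^T — this equals column 12 of H (binary 1100), so error is at position 12.
Correct: flip bit 12 of r = 111011000111101 to get c = 111011000110101.


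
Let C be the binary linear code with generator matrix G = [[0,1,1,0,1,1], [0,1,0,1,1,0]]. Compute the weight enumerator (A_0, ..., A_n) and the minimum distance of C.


Weight distribution: A_0 = 1, A_3 = 2, A_4 = 1. Minimum distance d = 3.

Enumerate all 2^2 = 4 messages m ∈ F_2^2.
For each, compute codeword c = mG in F_2^6, then tally its weight.
  m = 00 → c = 000000, weight = 0.
  m = 10 → c = 011011, weight = 4.
  m = 01 → c = 010110, weight = 3.
  m = 11 → c = 001101, weight = 3.
Tally weights:
  weight 0: 1 codewords.
  weight 3: 2 codewords.
  weight 4: 1 codewords.
Minimum distance d = smallest w > 0 with A_w > 0 = 3.
Sanity: Σ A_w = 4 = 2^2 = 4 ✓.


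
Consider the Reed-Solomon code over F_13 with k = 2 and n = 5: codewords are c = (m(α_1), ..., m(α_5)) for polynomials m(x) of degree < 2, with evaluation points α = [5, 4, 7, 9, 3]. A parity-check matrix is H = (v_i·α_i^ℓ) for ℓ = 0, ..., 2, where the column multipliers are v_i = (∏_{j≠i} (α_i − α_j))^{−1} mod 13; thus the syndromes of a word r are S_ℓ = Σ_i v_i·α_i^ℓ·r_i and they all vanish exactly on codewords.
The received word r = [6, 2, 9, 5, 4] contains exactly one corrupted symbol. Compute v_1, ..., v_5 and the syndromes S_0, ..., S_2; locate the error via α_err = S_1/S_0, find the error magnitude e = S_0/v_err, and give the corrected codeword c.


S = (2, 10, 11), error at position 1, error magnitude e = 6, c = [0, 2, 9, 5, 4].

Step 1: column multipliers v_i = (∏_{j≠i}(α_i − α_j))^{−1} mod 13.
  i = 1 (α = 5): (5−4)(5−7)(5−9)(5−3) = 1·(−2)·(−4)·2 = 16 ≡ 3, so v_1 = 3^{−1} = 9 (mod 13).
  i = 2 (α = 4): (4−5)(4−7)(4−9)(4−3) = (−1)·(−3)·(−5)·1 = −15 ≡ 11, so v_2 = 11^{−1} = 6 (mod 13).
  i = 3 (α = 7): (7−5)(7−4)(7−9)(7−3) = 2·3·(−2)·4 = −48 ≡ 4, so v_3 = 4^{−1} = 10 (mod 13).
  i = 4 (α = 9): (9−5)(9−4)(9−7)(9−3) = 4·5·2·6 = 240 ≡ 6, so v_4 = 6^{−1} = 11 (mod 13).
  i = 5 (α = 3): (3−5)(3−4)(3−7)(3−9) = (−2)·(−1)·(−4)·(−6) = 48 ≡ 9, so v_5 = 9^{−1} = 3 (mod 13).
  v = [9, 6, 10, 11, 3].
Step 2: syndromes of r = [6, 2, 9, 5, 4] (all sums mod 13).
  S_0 = Σ v_i r_i = 9·6 + 6·2 + 10·9 + 11·5 + 3·4 = 223 ≡ 2.
  S_1 = Σ v_i α_i r_i = 9·5·6 + 6·4·2 + 10·7·9 + 11·9·5 + 3·3·4 = 1479 ≡ 10.
  α_i^2 mod 13 = [12, 3, 10, 3, 9].
  S_2 = Σ v_i α_i^2 r_i = 9·12·6 + 6·3·2 + 10·10·9 + 11·3·5 + 3·9·4 = 1857 ≡ 11.
  S = (2, 10, 11) ≠ 0, so r is not a codeword (an error is present).
Step 3: locate the error. For a single error e at position i, S_ℓ = v_i·e·α_i^ℓ, so α_err = S_1/S_0.
  S_0^{−1} = 2^{−1} = 7 (mod 13), so α_err = 10·7 = 70 ≡ 5 = α_1. Error position i = 1.
  Consistency check: S_2/S_1 = 11·4 = 44 ≡ 5 = α_err ✓ (single-error assumption holds).
Step 4: error magnitude e = S_0/v_1 = S_0·∏_{j≠1}(α_1 − α_j) = 2·3 = 6 ≡ 6 (mod 13).
Step 5: correct position 1: c_1 = r_1 − e = 6 − 6 ≡ 0 (mod 13). Hence c = [0, 2, 9, 5, 4].
  Check: interpolating c through the α_i gives m(x) = 10 + 11·x (degree < 2) with m(α_i) = c_i for every i, so c is indeed a codeword.


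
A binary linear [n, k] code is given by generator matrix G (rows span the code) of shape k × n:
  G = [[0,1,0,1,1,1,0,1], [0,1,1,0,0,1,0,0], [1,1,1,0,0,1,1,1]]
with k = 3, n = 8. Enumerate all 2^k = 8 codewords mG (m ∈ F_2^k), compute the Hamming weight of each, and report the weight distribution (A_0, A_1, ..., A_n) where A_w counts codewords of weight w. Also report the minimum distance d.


Weight distribution: A_0 = 1, A_3 = 2, A_4 = 1, A_5 = 2, A_6 = 2. Minimum distance d = 3.

Enumerate all 2^3 = 8 messages m ∈ F_2^3.
For each, compute codeword c = mG in F_2^8, then tally its weight.
  m = 000 → c = 00000000, weight = 0.
  m = 100 → c = 01011101, weight = 5.
  m = 010 → c = 01100100, weight = 3.
  m = 110 → c = 00111001, weight = 4.
  m = 001 → c = 11100111, weight = 6.
  m = 101 → c = 10111010, weight = 5.
  m = 011 → c = 10000011, weight = 3.
  m = 111 → c = 11011110, weight = 6.
Tally weights:
  weight 0: 1 codewords.
  weight 3: 2 codewords.
  weight 4: 1 codewords.
  weight 5: 2 codewords.
  weight 6: 2 codewords.
Minimum distance d = smallest w > 0 with A_w > 0 = 3.
Sanity: Σ A_w = 8 = 2^3 = 8 ✓.


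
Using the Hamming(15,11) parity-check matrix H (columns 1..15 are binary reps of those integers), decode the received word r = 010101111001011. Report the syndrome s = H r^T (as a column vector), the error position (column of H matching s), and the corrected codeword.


s = (1, 0, 1, 1)^T, error position = 11, corrected codeword c = 010101111011011

Compute s = H r^T mod 2 one row at a time:
  s_1 = 1 + 1 + 0 + 0 + 1 + 0 + 1 + 1 = 5 ≡ 1 (mod 2).
  s_2 = 1 + 0 + 1 + 1 + 1 + 0 + 1 + 1 = 6 ≡ 0 (mod 2).
  s_3 = 1 + 0 + 1 + 1 + 0 + 0 + 1 + 1 = 5 ≡ 1 (mod 2).
  s_4 = 0 + 0 + 0 + 1 + 1 + 0 + 0 + 1 = 3 ≡ 1 (mod 2).
s = (1, 0, 1, 1)^T — this equals column 11 of H (binary 1011), so error is at position 11.
Correct: flip bit 11 of r = 010101111001011 to get c = 010101111011011.


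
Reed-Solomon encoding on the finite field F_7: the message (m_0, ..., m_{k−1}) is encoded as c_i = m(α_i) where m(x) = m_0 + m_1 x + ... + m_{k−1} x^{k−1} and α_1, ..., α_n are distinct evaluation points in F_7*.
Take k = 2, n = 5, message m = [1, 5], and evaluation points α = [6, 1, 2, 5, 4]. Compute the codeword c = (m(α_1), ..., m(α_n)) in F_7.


c = [3, 6, 4, 5, 0]

Message polynomial: m(x) = 1 + 5·x (mod 7).
For each evaluation point α_i, compute m(α_i) mod 7:
  α_1 = 6: Horner steps 5 → 3, so m(6) = 3.
  α_2 = 1: Horner steps 5 → 6, so m(1) = 6.
  α_3 = 2: Horner steps 5 → 4, so m(2) = 4.
  α_4 = 5: Horner steps 5 → 5, so m(5) = 5.
  α_5 = 4: Horner steps 5 → 0, so m(4) = 0.
Codeword c = [3, 6, 4, 5, 0] ∈ F_7^5.


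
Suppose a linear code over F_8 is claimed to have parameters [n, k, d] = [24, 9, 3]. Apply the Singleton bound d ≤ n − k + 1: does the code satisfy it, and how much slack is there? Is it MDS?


Singleton RHS = n − k + 1 = 16, slack = 13, bound satisfied, not MDS.

Singleton bound: d ≤ n − k + 1.
Here n = 24, k = 9, so n − k + 1 = 16.
Given d = 3, check d ≤ 16: YES.
Slack = (n − k + 1) − d = 13.
The code is NOT MDS (slack = 13 > 0).
Description: the claimed parameters are [24, 9, 3]_8; such a code would be non-MDS.


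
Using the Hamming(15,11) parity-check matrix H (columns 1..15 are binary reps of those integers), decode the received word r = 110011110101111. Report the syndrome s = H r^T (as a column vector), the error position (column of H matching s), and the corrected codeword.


s = (0, 1, 0, 1)^T, error position = 5, corrected codeword c = 110001110101111

Compute s = H r^T mod 2 one row at a time:
  s_1 = 1 + 0 + 1 + 0 + 1 + 1 + 1 + 1 = 6 ≡ 0 (mod 2).
  s_2 = 0 + 1 + 1 + 1 + 1 + 1 + 1 + 1 = 7 ≡ 1 (mod 2).
  s_3 = 1 + 0 + 1 + 1 + 1 + 0 + 1 + 1 = 6 ≡ 0 (mod 2).
  s_4 = 1 + 0 + 1 + 1 + 0 + 0 + 1 + 1 = 5 ≡ 1 (mod 2).
s = (0, 1, 0, 1)^T — this equals column 5 of H (binary 0101), so error is at position 5.
Correct: flip bit 5 of r = 110011110101111 to get c = 110001110101111.


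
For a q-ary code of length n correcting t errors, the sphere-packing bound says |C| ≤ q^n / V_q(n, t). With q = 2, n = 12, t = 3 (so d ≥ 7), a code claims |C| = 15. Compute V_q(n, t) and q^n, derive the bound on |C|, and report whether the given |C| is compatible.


V_q(n, t) = 299, q^n = 4096, Hamming bound = 13, |C| = 15 > bound (violated).

Step 1: Compute V_q(n, t) = Σ_{j=0}^3 C(n, j) (q−1)^j.
  j = 0: C(12,0)·(1)^0 = 1·1 = 1.
  j = 1: C(12,1)·(1)^1 = 12·1 = 12.
  j = 2: C(12,2)·(1)^2 = 66·1 = 66.
  j = 3: C(12,3)·(1)^3 = 220·1 = 220.
  V_q(n, t) = 1 + 12 + 66 + 220 = 299.
Step 2: q^n = 2^12 = 4096.
Step 3: Hamming bound ⌊q^n / V_q(n,t)⌋ = ⌊4096/299⌋ = 13.
Step 4: Compare |C| = 15 to 13: violated.
The claimed |C| lies above the Hamming bound, so no 2-ary code of length 12 with d ≥ 7 can have 15 codewords.


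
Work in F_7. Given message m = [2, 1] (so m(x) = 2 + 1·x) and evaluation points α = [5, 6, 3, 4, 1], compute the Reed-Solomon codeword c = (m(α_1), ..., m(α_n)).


c = [0, 1, 5, 6, 3]

Message polynomial: m(x) = 2 + 1·x (mod 7).
For each evaluation point α_i, compute m(α_i) mod 7:
  α_1 = 5: Horner steps 1 → 0, so m(5) = 0.
  α_2 = 6: Horner steps 1 → 1, so m(6) = 1.
  α_3 = 3: Horner steps 1 → 5, so m(3) = 5.
  α_4 = 4: Horner steps 1 → 6, so m(4) = 6.
  α_5 = 1: Horner steps 1 → 3, so m(1) = 3.
Codeword c = [0, 1, 5, 6, 3] ∈ F_7^5.


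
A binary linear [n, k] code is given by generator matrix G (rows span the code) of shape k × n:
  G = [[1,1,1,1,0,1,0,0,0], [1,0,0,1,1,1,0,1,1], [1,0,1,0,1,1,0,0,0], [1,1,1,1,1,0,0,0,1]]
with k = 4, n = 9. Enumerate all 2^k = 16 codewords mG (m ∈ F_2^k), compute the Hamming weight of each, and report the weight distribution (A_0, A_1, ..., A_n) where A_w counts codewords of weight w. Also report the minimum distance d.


Weight distribution: A_0 = 1, A_3 = 4, A_4 = 5, A_5 = 4, A_6 = 2. Minimum distance d = 3.

Enumerate all 2^4 = 16 messages m ∈ F_2^4.
For each, compute codeword c = mG in F_2^9, then tally its weight.
  m = 0000 → c = 000000000, weight = 0.
  m = 1000 → c = 111101000, weight = 5.
  m = 0100 → c = 100111011, weight = 6.
  m = 1100 → c = 011010011, weight = 5.
  m = 0010 → c = 101011000, weight = 4.
  m = 1010 → c = 010110000, weight = 3.
  m = 0110 → c = 001100011, weight = 4.
  m = 1110 → c = 110001011, weight = 5.
  m = 0001 → c = 111110001, weight = 6.
  m = 1001 → c = 000011001, weight = 3.
  m = 0101 → c = 011001010, weight = 4.
  m = 1101 → c = 100100010, weight = 3.
  m = 0011 → c = 010101001, weight = 4.
  m = 1011 → c = 101000001, weight = 3.
  m = 0111 → c = 110010010, weight = 4.
  m = 1111 → c = 001111010, weight = 5.
Tally weights:
  weight 0: 1 codewords.
  weight 3: 4 codewords.
  weight 4: 5 codewords.
  weight 5: 4 codewords.
  weight 6: 2 codewords.
Minimum distance d = smallest w > 0 with A_w > 0 = 3.
Sanity: Σ A_w = 16 = 2^4 = 16 ✓.


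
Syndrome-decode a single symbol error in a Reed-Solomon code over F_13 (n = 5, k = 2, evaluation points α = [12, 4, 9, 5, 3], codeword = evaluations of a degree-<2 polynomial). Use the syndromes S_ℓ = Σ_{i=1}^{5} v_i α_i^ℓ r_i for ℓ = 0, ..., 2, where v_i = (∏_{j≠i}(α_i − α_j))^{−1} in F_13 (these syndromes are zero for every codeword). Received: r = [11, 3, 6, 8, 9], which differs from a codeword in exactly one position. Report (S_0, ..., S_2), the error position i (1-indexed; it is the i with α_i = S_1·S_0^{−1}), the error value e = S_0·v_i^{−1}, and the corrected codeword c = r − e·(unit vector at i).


S = (12, 9, 10), error at position 2, error magnitude e = 1, c = [11, 2, 6, 8, 9].

Step 1: column multipliers v_i = (∏_{j≠i}(α_i − α_j))^{−1} mod 13.
  i = 1 (α = 12): (12−4)(12−9)(12−5)(12−3) = 8·3·7·9 = 1512 ≡ 4, so v_1 = 4^{−1} = 10 (mod 13).
  i = 2 (α = 4): (4−12)(4−9)(4−5)(4−3) = (−8)·(−5)·(−1)·1 = −40 ≡ 12, so v_2 = 12^{−1} = 12 (mod 13).
  i = 3 (α = 9): (9−12)(9−4)(9−5)(9−3) = (−3)·5·4·6 = −360 ≡ 4, so v_3 = 4^{−1} = 10 (mod 13).
  i = 4 (α = 5): (5−12)(5−4)(5−9)(5−3) = (−7)·1·(−4)·2 = 56 ≡ 4, so v_4 = 4^{−1} = 10 (mod 13).
  i = 5 (α = 3): (3−12)(3−4)(3−9)(3−5) = (−9)·(−1)·(−6)·(−2) = 108 ≡ 4, so v_5 = 4^{−1} = 10 (mod 13).
  v = [10, 12, 10, 10, 10].
Step 2: syndromes of r = [11, 3, 6, 8, 9] (all sums mod 13).
  S_0 = Σ v_i r_i = 10·11 + 12·3 + 10·6 + 10·8 + 10·9 = 376 ≡ 12.
  S_1 = Σ v_i α_i r_i = 10·12·11 + 12·4·3 + 10·9·6 + 10·5·8 + 10·3·9 = 2674 ≡ 9.
  α_i^2 mod 13 = [1, 3, 3, 12, 9].
  S_2 = Σ v_i α_i^2 r_i = 10·1·11 + 12·3·3 + 10·3·6 + 10·12·8 + 10·9·9 = 2168 ≡ 10.
  S = (12, 9, 10) ≠ 0, so r is not a codeword (an error is present).
Step 3: locate the error. For a single error e at position i, S_ℓ = v_i·e·α_i^ℓ, so α_err = S_1/S_0.
  S_0^{−1} = 12^{−1} = 12 (mod 13), so α_err = 9·12 = 108 ≡ 4 = α_2. Error position i = 2.
  Consistency check: S_2/S_1 = 10·3 = 30 ≡ 4 = α_err ✓ (single-error assumption holds).
Step 4: error magnitude e = S_0/v_2 = S_0·∏_{j≠2}(α_2 − α_j) = 12·12 = 144 ≡ 1 (mod 13).
Step 5: correct position 2: c_2 = r_2 − e = 3 − 1 ≡ 2 (mod 13). Hence c = [11, 2, 6, 8, 9].
  Check: interpolating c through the α_i gives m(x) = 4 + 6·x (degree < 2) with m(α_i) = c_i for every i, so c is indeed a codeword.


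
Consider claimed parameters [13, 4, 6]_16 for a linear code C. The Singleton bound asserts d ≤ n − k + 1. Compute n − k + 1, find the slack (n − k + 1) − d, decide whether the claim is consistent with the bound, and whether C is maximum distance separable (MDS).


Singleton RHS = n − k + 1 = 10, slack = 4, bound satisfied, not MDS.

Singleton bound: d ≤ n − k + 1.
Here n = 13, k = 4, so n − k + 1 = 10.
Given d = 6, check d ≤ 10: YES.
Slack = (n − k + 1) − d = 4.
The code is NOT MDS (slack = 4 > 0).
Description: the claimed parameters are [13, 4, 6]_16; such a code would be non-MDS.


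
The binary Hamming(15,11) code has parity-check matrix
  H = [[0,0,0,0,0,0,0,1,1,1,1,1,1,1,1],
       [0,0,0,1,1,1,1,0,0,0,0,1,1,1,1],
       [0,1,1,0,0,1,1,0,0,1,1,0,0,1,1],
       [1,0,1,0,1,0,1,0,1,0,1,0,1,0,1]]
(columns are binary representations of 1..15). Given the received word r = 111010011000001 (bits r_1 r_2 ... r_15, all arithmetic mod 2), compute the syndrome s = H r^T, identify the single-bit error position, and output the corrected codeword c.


s = (1, 0, 1, 1)^T, error position = 11, corrected codeword c = 111010011010001

Compute s = H r^T mod 2 one row at a time:
  s_1 = 1 + 1 + 0 + 0 + 0 + 0 + 0 + 1 = 3 ≡ 1 (mod 2).
  s_2 = 0 + 1 + 0 + 0 + 0 + 0 + 0 + 1 = 2 ≡ 0 (mod 2).
  s_3 = 1 + 1 + 0 + 0 + 0 + 0 + 0 + 1 = 3 ≡ 1 (mod 2).
  s_4 = 1 + 1 + 1 + 0 + 1 + 0 + 0 + 1 = 5 ≡ 1 (mod 2).
s = (1, 0, 1, 1)^T — this equals column 11 of H (binary 1011), so error is at position 11.
Correct: flip bit 11 of r = 111010011000001 to get c = 111010011010001.


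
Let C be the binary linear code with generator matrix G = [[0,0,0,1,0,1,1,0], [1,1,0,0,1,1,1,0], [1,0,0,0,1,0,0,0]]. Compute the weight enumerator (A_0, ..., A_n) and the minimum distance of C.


Weight distribution: A_0 = 1, A_2 = 2, A_3 = 2, A_4 = 1, A_5 = 2. Minimum distance d = 2.

Enumerate all 2^3 = 8 messages m ∈ F_2^3.
For each, compute codeword c = mG in F_2^8, then tally its weight.
  m = 000 → c = 00000000, weight = 0.
  m = 100 → c = 00010110, weight = 3.
  m = 010 → c = 11001110, weight = 5.
  m = 110 → c = 11011000, weight = 4.
  m = 001 → c = 10001000, weight = 2.
  m = 101 → c = 10011110, weight = 5.
  m = 011 → c = 01000110, weight = 3.
  m = 111 → c = 01010000, weight = 2.
Tally weights:
  weight 0: 1 codewords.
  weight 2: 2 codewords.
  weight 3: 2 codewords.
  weight 4: 1 codewords.
  weight 5: 2 codewords.
Minimum distance d = smallest w > 0 with A_w > 0 = 2.
Sanity: Σ A_w = 8 = 2^3 = 8 ✓.


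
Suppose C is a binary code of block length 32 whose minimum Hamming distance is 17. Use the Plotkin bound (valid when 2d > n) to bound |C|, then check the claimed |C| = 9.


Plotkin bound M ≤ 16; given |C| = 9 ≤ bound (satisfied).

Check applicability: 2d = 34, n = 32.
2d − n = 2 > 0, so Plotkin applies.
Compute d/(2d−n) = 17/2 ≈ 8.5000.
⌊d/(2d−n)⌋ = 8.
Plotkin bound: M ≤ 2·8 = 16.
Given |C| = 9, check: satisfied.
This |C| is below the Plotkin bound.


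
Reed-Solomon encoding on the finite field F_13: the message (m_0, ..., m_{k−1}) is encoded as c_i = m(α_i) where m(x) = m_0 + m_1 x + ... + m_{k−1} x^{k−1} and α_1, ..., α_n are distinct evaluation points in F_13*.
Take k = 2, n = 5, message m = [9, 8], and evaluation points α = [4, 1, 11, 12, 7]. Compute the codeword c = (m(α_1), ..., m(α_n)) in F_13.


c = [2, 4, 6, 1, 0]

Message polynomial: m(x) = 9 + 8·x (mod 13).
For each evaluation point α_i, compute m(α_i) mod 13:
  α_1 = 4: Horner steps 8 → 2, so m(4) = 2.
  α_2 = 1: Horner steps 8 → 4, so m(1) = 4.
  α_3 = 11: Horner steps 8 → 6, so m(11) = 6.
  α_4 = 12: Horner steps 8 → 1, so m(12) = 1.
  α_5 = 7: Horner steps 8 → 0, so m(7) = 0.
Codeword c = [2, 4, 6, 1, 0] ∈ F_13^5.


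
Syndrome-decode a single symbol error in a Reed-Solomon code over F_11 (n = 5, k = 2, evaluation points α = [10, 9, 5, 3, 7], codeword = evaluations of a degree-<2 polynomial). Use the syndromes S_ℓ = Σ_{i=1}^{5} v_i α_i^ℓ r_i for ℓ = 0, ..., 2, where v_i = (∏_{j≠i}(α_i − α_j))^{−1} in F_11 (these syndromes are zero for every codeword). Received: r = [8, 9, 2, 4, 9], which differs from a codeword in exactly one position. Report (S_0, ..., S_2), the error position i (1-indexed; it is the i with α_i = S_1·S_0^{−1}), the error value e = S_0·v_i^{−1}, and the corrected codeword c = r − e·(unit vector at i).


S = (5, 2, 3), error at position 5, error magnitude e = 9, c = [8, 9, 2, 4, 0].

Step 1: column multipliers v_i = (∏_{j≠i}(α_i − α_j))^{−1} mod 11.
  i = 1 (α = 10): (10−9)(10−5)(10−3)(10−7) = 1·5·7·3 = 105 ≡ 6, so v_1 = 6^{−1} = 2 (mod 11).
  i = 2 (α = 9): (9−10)(9−5)(9−3)(9−7) = (−1)·4·6·2 = −48 ≡ 7, so v_2 = 7^{−1} = 8 (mod 11).
  i = 3 (α = 5): (5−10)(5−9)(5−3)(5−7) = (−5)·(−4)·2·(−2) = −80 ≡ 8, so v_3 = 8^{−1} = 7 (mod 11).
  i = 4 (α = 3): (3−10)(3−9)(3−5)(3−7) = (−7)·(−6)·(−2)·(−4) = 336 ≡ 6, so v_4 = 6^{−1} = 2 (mod 11).
  i = 5 (α = 7): (7−10)(7−9)(7−5)(7−3) = (−3)·(−2)·2·4 = 48 ≡ 4, so v_5 = 4^{−1} = 3 (mod 11).
  v = [2, 8, 7, 2, 3].
Step 2: syndromes of r = [8, 9, 2, 4, 9] (all sums mod 11).
  S_0 = Σ v_i r_i = 2·8 + 8·9 + 7·2 + 2·4 + 3·9 = 137 ≡ 5.
  S_1 = Σ v_i α_i r_i = 2·10·8 + 8·9·9 + 7·5·2 + 2·3·4 + 3·7·9 = 1091 ≡ 2.
  α_i^2 mod 11 = [1, 4, 3, 9, 5].
  S_2 = Σ v_i α_i^2 r_i = 2·1·8 + 8·4·9 + 7·3·2 + 2·9·4 + 3·5·9 = 553 ≡ 3.
  S = (5, 2, 3) ≠ 0, so r is not a codeword (an error is present).
Step 3: locate the error. For a single error e at position i, S_ℓ = v_i·e·α_i^ℓ, so α_err = S_1/S_0.
  S_0^{−1} = 5^{−1} = 9 (mod 11), so α_err = 2·9 = 18 ≡ 7 = α_5. Error position i = 5.
  Consistency check: S_2/S_1 = 3·6 = 18 ≡ 7 = α_err ✓ (single-error assumption holds).
Step 4: error magnitude e = S_0/v_5 = S_0·∏_{j≠5}(α_5 − α_j) = 5·4 = 20 ≡ 9 (mod 11).
Step 5: correct position 5: c_5 = r_5 − e = 9 − 9 ≡ 0 (mod 11). Hence c = [8, 9, 2, 4, 0].
  Check: interpolating c through the α_i gives m(x) = 7 + 10·x (degree < 2) with m(α_i) = c_i for every i, so c is indeed a codeword.


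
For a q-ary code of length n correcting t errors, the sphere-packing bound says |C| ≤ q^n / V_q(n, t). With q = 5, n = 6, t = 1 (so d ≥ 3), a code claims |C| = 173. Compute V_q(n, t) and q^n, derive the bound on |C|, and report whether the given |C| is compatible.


V_q(n, t) = 25, q^n = 15625, Hamming bound = 625, |C| = 173 ≤ bound (satisfied).

Step 1: Compute V_q(n, t) = Σ_{j=0}^1 C(n, j) (q−1)^j.
  j = 0: C(6,0)·(4)^0 = 1·1 = 1.
  j = 1: C(6,1)·(4)^1 = 6·4 = 24.
  V_q(n, t) = 1 + 24 = 25.
Step 2: q^n = 5^6 = 15625.
Step 3: Hamming bound ⌊q^n / V_q(n,t)⌋ = ⌊15625/25⌋ = 625.
Step 4: Compare |C| = 173 to 625: satisfied.
The claimed |C| lies below the Hamming bound.


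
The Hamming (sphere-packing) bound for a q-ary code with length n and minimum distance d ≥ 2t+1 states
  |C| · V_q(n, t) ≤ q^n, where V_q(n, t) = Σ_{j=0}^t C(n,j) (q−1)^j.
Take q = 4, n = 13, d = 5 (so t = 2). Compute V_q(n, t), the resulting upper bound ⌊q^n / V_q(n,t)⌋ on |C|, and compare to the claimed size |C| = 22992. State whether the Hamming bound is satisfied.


V_q(n, t) = 742, q^n = 67108864, Hamming bound = 90443, |C| = 22992 ≤ bound (satisfied).

Step 1: Compute V_q(n, t) = Σ_{j=0}^2 C(n, j) (q−1)^j.
  j = 0: C(13,0)·(3)^0 = 1·1 = 1.
  j = 1: C(13,1)·(3)^1 = 13·3 = 39.
  j = 2: C(13,2)·(3)^2 = 78·9 = 702.
  V_q(n, t) = 1 + 39 + 702 = 742.
Step 2: q^n = 4^13 = 67108864.
Step 3: Hamming bound ⌊q^n / V_q(n,t)⌋ = ⌊67108864/742⌋ = 90443.
Step 4: Compare |C| = 22992 to 90443: satisfied.
The claimed |C| lies below the Hamming bound.


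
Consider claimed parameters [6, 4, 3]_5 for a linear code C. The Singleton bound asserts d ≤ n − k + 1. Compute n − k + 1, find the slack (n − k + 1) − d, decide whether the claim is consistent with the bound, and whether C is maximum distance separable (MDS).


Singleton RHS = n − k + 1 = 3, slack = 0, bound satisfied, MDS.

Singleton bound: d ≤ n − k + 1.
Here n = 6, k = 4, so n − k + 1 = 3.
Given d = 3, check d ≤ 3: YES.
Slack = (n − k + 1) − d = 0.
The code is MDS (slack = 0).
Description: the claimed parameters are [6, 4, 3]_5; such a code would be MDS (meets Singleton bound).


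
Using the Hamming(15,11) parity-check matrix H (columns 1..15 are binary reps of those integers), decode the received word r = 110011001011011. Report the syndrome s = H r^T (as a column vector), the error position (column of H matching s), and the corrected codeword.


s = (1, 1, 1, 1)^T, error position = 15, corrected codeword c = 110011001011010

Compute s = H r^T mod 2 one row at a time:
  s_1 = 0 + 1 + 0 + 1 + 1 + 0 + 1 + 1 = 5 ≡ 1 (mod 2).
  s_2 = 0 + 1 + 1 + 0 + 1 + 0 + 1 + 1 = 5 ≡ 1 (mod 2).
  s_3 = 1 + 0 + 1 + 0 + 0 + 1 + 1 + 1 = 5 ≡ 1 (mod 2).
  s_4 = 1 + 0 + 1 + 0 + 1 + 1 + 0 + 1 = 5 ≡ 1 (mod 2).
s = (1, 1, 1, 1)^T — this equals column 15 of H (binary 1111), so error is at position 15.
Correct: flip bit 15 of r = 110011001011011 to get c = 110011001011010.


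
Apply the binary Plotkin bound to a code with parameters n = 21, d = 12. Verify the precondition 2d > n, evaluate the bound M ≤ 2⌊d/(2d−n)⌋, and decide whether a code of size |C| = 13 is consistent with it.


Plotkin bound M ≤ 8; given |C| = 13 > bound (violated).

Check applicability: 2d = 24, n = 21.
2d − n = 3 > 0, so Plotkin applies.
Compute d/(2d−n) = 12/3 ≈ 4.0000.
⌊d/(2d−n)⌋ = 4.
Plotkin bound: M ≤ 2·4 = 8.
Given |C| = 13, check: VIOLATED.
This |C| is above the Plotkin bound, so no binary code with n = 21, d = 12 and 13 codewords exists.


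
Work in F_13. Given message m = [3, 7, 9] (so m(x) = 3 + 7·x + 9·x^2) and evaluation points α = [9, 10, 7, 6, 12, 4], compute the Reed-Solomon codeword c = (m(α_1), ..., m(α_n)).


c = [2, 11, 12, 5, 5, 6]

Message polynomial: m(x) = 3 + 7·x + 9·x^2 (mod 13).
For each evaluation point α_i, compute m(α_i) mod 13:
  α_1 = 9: Horner steps 9 → 10 → 2, so m(9) = 2.
  α_2 = 10: Horner steps 9 → 6 → 11, so m(10) = 11.
  α_3 = 7: Horner steps 9 → 5 → 12, so m(7) = 12.
  α_4 = 6: Horner steps 9 → 9 → 5, so m(6) = 5.
  α_5 = 12: Horner steps 9 → 11 → 5, so m(12) = 5.
  α_6 = 4: Horner steps 9 → 4 → 6, so m(4) = 6.
Codeword c = [2, 11, 12, 5, 5, 6] ∈ F_13^6.


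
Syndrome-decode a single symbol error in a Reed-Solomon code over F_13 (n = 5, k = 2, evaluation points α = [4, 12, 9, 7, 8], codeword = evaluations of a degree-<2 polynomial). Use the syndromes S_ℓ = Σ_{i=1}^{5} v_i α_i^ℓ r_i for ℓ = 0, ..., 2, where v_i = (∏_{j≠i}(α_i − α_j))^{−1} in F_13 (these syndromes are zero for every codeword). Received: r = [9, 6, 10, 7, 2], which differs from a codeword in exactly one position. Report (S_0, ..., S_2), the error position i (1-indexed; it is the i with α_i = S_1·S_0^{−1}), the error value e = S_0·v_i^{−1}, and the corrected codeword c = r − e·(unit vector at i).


S = (2, 11, 2), error at position 2, error magnitude e = 11, c = [9, 8, 10, 7, 2].

Step 1: column multipliers v_i = (∏_{j≠i}(α_i − α_j))^{−1} mod 13.
  i = 1 (α = 4): (4−12)(4−9)(4−7)(4−8) = (−8)·(−5)·(−3)·(−4) = 480 ≡ 12, so v_1 = 12^{−1} = 12 (mod 13).
  i = 2 (α = 12): (12−4)(12−9)(12−7)(12−8) = 8·3·5·4 = 480 ≡ 12, so v_2 = 12^{−1} = 12 (mod 13).
  i = 3 (α = 9): (9−4)(9−12)(9−7)(9−8) = 5·(−3)·2·1 = −30 ≡ 9, so v_3 = 9^{−1} = 3 (mod 13).
  i = 4 (α = 7): (7−4)(7−12)(7−9)(7−8) = 3·(−5)·(−2)·(−1) = −30 ≡ 9, so v_4 = 9^{−1} = 3 (mod 13).
  i = 5 (α = 8): (8−4)(8−12)(8−9)(8−7) = 4·(−4)·(−1)·1 = 16 ≡ 3, so v_5 = 3^{−1} = 9 (mod 13).
  v = [12, 12, 3, 3, 9].
Step 2: syndromes of r = [9, 6, 10, 7, 2] (all sums mod 13).
  S_0 = Σ v_i r_i = 12·9 + 12·6 + 3·10 + 3·7 + 9·2 = 249 ≡ 2.
  S_1 = Σ v_i α_i r_i = 12·4·9 + 12·12·6 + 3·9·10 + 3·7·7 + 9·8·2 = 1857 ≡ 11.
  α_i^2 mod 13 = [3, 1, 3, 10, 12].
  S_2 = Σ v_i α_i^2 r_i = 12·3·9 + 12·1·6 + 3·3·10 + 3·10·7 + 9·12·2 = 912 ≡ 2.
  S = (2, 11, 2) ≠ 0, so r is not a codeword (an error is present).
Step 3: locate the error. For a single error e at position i, S_ℓ = v_i·e·α_i^ℓ, so α_err = S_1/S_0.
  S_0^{−1} = 2^{−1} = 7 (mod 13), so α_err = 11·7 = 77 ≡ 12 = α_2. Error position i = 2.
  Consistency check: S_2/S_1 = 2·6 = 12 ≡ 12 = α_err ✓ (single-error assumption holds).
Step 4: error magnitude e = S_0/v_2 = S_0·∏_{j≠2}(α_2 − α_j) = 2·12 = 24 ≡ 11 (mod 13).
Step 5: correct position 2: c_2 = r_2 − e = 6 − 11 ≡ 8 (mod 13). Hence c = [9, 8, 10, 7, 2].
  Check: interpolating c through the α_i gives m(x) = 3 + 8·x (degree < 2) with m(α_i) = c_i for every i, so c is indeed a codeword.


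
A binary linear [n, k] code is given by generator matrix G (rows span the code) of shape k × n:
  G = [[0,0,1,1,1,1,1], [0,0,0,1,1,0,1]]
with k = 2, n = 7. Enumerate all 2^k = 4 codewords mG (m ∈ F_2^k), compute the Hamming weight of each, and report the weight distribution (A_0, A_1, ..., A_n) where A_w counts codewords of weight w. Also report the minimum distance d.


Weight distribution: A_0 = 1, A_2 = 1, A_3 = 1, A_5 = 1. Minimum distance d = 2.

Enumerate all 2^2 = 4 messages m ∈ F_2^2.
For each, compute codeword c = mG in F_2^7, then tally its weight.
  m = 00 → c = 0000000, weight = 0.
  m = 10 → c = 0011111, weight = 5.
  m = 01 → c = 0001101, weight = 3.
  m = 11 → c = 0010010, weight = 2.
Tally weights:
  weight 0: 1 codewords.
  weight 2: 1 codewords.
  weight 3: 1 codewords.
  weight 5: 1 codewords.
Minimum distance d = smallest w > 0 with A_w > 0 = 2.
Sanity: Σ A_w = 4 = 2^2 = 4 ✓.


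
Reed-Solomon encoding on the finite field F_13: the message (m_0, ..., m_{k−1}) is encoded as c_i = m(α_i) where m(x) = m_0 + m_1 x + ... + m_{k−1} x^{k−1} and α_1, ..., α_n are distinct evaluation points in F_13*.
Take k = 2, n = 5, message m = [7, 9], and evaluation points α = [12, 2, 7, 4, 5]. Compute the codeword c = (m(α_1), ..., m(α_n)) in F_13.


c = [11, 12, 5, 4, 0]

Message polynomial: m(x) = 7 + 9·x (mod 13).
For each evaluation point α_i, compute m(α_i) mod 13:
  α_1 = 12: Horner steps 9 → 11, so m(12) = 11.
  α_2 = 2: Horner steps 9 → 12, so m(2) = 12.
  α_3 = 7: Horner steps 9 → 5, so m(7) = 5.
  α_4 = 4: Horner steps 9 → 4, so m(4) = 4.
  α_5 = 5: Horner steps 9 → 0, so m(5) = 0.
Codeword c = [11, 12, 5, 4, 0] ∈ F_13^5.


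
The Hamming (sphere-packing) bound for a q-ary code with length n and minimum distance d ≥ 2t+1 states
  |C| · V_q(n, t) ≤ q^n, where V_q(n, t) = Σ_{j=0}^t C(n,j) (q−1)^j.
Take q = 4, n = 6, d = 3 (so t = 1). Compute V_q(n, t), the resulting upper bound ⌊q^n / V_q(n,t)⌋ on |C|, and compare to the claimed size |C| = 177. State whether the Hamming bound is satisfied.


V_q(n, t) = 19, q^n = 4096, Hamming bound = 215, |C| = 177 ≤ bound (satisfied).

Step 1: Compute V_q(n, t) = Σ_{j=0}^1 C(n, j) (q−1)^j.
  j = 0: C(6,0)·(3)^0 = 1·1 = 1.
  j = 1: C(6,1)·(3)^1 = 6·3 = 18.
  V_q(n, t) = 1 + 18 = 19.
Step 2: q^n = 4^6 = 4096.
Step 3: Hamming bound ⌊q^n / V_q(n,t)⌋ = ⌊4096/19⌋ = 215.
Step 4: Compare |C| = 177 to 215: satisfied.
The claimed |C| lies below the Hamming bound.


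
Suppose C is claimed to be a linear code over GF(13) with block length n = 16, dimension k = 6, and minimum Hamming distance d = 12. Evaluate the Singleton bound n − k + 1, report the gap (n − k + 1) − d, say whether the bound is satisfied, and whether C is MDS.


Singleton RHS = n − k + 1 = 11, slack = -1, bound violated (no such code; not MDS).

Singleton bound: d ≤ n − k + 1.
Here n = 16, k = 6, so n − k + 1 = 11.
Given d = 12, check d ≤ 11: NO.
Slack = (n − k + 1) − d = -1.
The slack is negative: d = 12 exceeds n − k + 1 = 11 by 1, so the Singleton bound is violated and no linear [16, 6, 12]_13 code can exist. In particular it is not MDS (MDS requires d = n − k + 1 exactly).
Description: the claimed parameters are [16, 6, 12]_13; such a code would be impossible (violates the Singleton bound).


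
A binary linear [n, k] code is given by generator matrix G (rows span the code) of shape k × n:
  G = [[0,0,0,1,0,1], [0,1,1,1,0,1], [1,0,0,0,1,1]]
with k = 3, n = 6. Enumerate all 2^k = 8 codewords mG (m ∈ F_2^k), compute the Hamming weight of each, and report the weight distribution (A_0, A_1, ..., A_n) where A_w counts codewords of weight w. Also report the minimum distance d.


Weight distribution: A_0 = 1, A_2 = 2, A_3 = 2, A_4 = 1, A_5 = 2. Minimum distance d = 2.

Enumerate all 2^3 = 8 messages m ∈ F_2^3.
For each, compute codeword c = mG in F_2^6, then tally its weight.
  m = 000 → c = 000000, weight = 0.
  m = 100 → c = 000101, weight = 2.
  m = 010 → c = 011101, weight = 4.
  m = 110 → c = 011000, weight = 2.
  m = 001 → c = 100011, weight = 3.
  m = 101 → c = 100110, weight = 3.
  m = 011 → c = 111110, weight = 5.
  m = 111 → c = 111011, weight = 5.
Tally weights:
  weight 0: 1 codewords.
  weight 2: 2 codewords.
  weight 3: 2 codewords.
  weight 4: 1 codewords.
  weight 5: 2 codewords.
Minimum distance d = smallest w > 0 with A_w > 0 = 2.
Sanity: Σ A_w = 8 = 2^3 = 8 ✓.


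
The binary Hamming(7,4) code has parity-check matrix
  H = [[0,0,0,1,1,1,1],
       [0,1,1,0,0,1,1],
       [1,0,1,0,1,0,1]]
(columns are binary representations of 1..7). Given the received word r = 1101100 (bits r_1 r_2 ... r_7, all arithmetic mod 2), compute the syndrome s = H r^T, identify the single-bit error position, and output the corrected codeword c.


s = (0, 1, 0)^T, error position = 2, corrected codeword c = 1001100

Compute s = H r^T mod 2 one row at a time:
  s_1 = 1 + 1 + 0 + 0 = 2 ≡ 0 (mod 2).
  s_2 = 1 + 0 + 0 + 0 = 1 ≡ 1 (mod 2).
  s_3 = 1 + 0 + 1 + 0 = 2 ≡ 0 (mod 2).
s = (0, 1, 0)^T — this equals column 2 of H (binary 010), so error is at position 2.
Correct: flip bit 2 of r = 1101100 to get c = 1001100.


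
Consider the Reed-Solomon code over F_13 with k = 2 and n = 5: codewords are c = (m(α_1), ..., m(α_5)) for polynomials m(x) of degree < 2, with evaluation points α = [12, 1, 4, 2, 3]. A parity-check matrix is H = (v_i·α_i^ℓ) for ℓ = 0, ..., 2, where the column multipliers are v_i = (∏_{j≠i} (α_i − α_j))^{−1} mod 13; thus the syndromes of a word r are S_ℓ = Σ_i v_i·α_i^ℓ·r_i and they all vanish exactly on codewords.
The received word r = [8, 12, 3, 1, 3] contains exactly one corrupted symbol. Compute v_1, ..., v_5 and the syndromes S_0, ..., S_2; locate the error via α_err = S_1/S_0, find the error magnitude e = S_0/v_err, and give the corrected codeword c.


S = (6, 11, 5), error at position 3, error magnitude e = 11, c = [8, 12, 5, 1, 3].

Step 1: column multipliers v_i = (∏_{j≠i}(α_i − α_j))^{−1} mod 13.
  i = 1 (α = 12): (12−1)(12−4)(12−2)(12−3) = 11·8·10·9 = 7920 ≡ 3, so v_1 = 3^{−1} = 9 (mod 13).
  i = 2 (α = 1): (1−12)(1−4)(1−2)(1−3) = (−11)·(−3)·(−1)·(−2) = 66 ≡ 1, so v_2 = 1^{−1} = 1 (mod 13).
  i = 3 (α = 4): (4−12)(4−1)(4−2)(4−3) = (−8)·3·2·1 = −48 ≡ 4, so v_3 = 4^{−1} = 10 (mod 13).
  i = 4 (α = 2): (2−12)(2−1)(2−4)(2−3) = (−10)·1·(−2)·(−1) = −20 ≡ 6, so v_4 = 6^{−1} = 11 (mod 13).
  i = 5 (α = 3): (3−12)(3−1)(3−4)(3−2) = (−9)·2·(−1)·1 = 18 ≡ 5, so v_5 = 5^{−1} = 8 (mod 13).
  v = [9, 1, 10, 11, 8].
Step 2: syndromes of r = [8, 12, 3, 1, 3] (all sums mod 13).
  S_0 = Σ v_i r_i = 9·8 + 1·12 + 10·3 + 11·1 + 8·3 = 149 ≡ 6.
  S_1 = Σ v_i α_i r_i = 9·12·8 + 1·1·12 + 10·4·3 + 11·2·1 + 8·3·3 = 1090 ≡ 11.
  α_i^2 mod 13 = [1, 1, 3, 4, 9].
  S_2 = Σ v_i α_i^2 r_i = 9·1·8 + 1·1·12 + 10·3·3 + 11·4·1 + 8·9·3 = 434 ≡ 5.
  S = (6, 11, 5) ≠ 0, so r is not a codeword (an error is present).
Step 3: locate the error. For a single error e at position i, S_ℓ = v_i·e·α_i^ℓ, so α_err = S_1/S_0.
  S_0^{−1} = 6^{−1} = 11 (mod 13), so α_err = 11·11 = 121 ≡ 4 = α_3. Error position i = 3.
  Consistency check: S_2/S_1 = 5·6 = 30 ≡ 4 = α_err ✓ (single-error assumption holds).
Step 4: error magnitude e = S_0/v_3 = S_0·∏_{j≠3}(α_3 − α_j) = 6·4 = 24 ≡ 11 (mod 13).
Step 5: correct position 3: c_3 = r_3 − e = 3 − 11 ≡ 5 (mod 13). Hence c = [8, 12, 5, 1, 3].
  Check: interpolating c through the α_i gives m(x) = 10 + 2·x (degree < 2) with m(α_i) = c_i for every i, so c is indeed a codeword.


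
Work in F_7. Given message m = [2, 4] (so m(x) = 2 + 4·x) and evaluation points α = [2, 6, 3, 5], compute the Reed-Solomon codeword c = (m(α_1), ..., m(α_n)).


c = [3, 5, 0, 1]

Message polynomial: m(x) = 2 + 4·x (mod 7).
For each evaluation point α_i, compute m(α_i) mod 7:
  α_1 = 2: Horner steps 4 → 3, so m(2) = 3.
  α_2 = 6: Horner steps 4 → 5, so m(6) = 5.
  α_3 = 3: Horner steps 4 → 0, so m(3) = 0.
  α_4 = 5: Horner steps 4 → 1, so m(5) = 1.
Codeword c = [3, 5, 0, 1] ∈ F_7^4.


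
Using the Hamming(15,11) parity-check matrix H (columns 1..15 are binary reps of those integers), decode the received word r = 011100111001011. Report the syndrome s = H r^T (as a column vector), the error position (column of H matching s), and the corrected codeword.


s = (1, 1, 1, 0)^T, error position = 14, corrected codeword c = 011100111001001

Compute s = H r^T mod 2 one row at a time:
  s_1 = 1 + 1 + 0 + 0 + 1 + 0 + 1 + 1 = 5 ≡ 1 (mod 2).
  s_2 = 1 + 0 + 0 + 1 + 1 + 0 + 1 + 1 = 5 ≡ 1 (mod 2).
  s_3 = 1 + 1 + 0 + 1 + 0 + 0 + 1 + 1 = 5 ≡ 1 (mod 2).
  s_4 = 0 + 1 + 0 + 1 + 1 + 0 + 0 + 1 = 4 ≡ 0 (mod 2).
s = (1, 1, 1, 0)^T — this equals column 14 of H (binary 1110), so error is at position 14.
Correct: flip bit 14 of r = 011100111001011 to get c = 011100111001001.


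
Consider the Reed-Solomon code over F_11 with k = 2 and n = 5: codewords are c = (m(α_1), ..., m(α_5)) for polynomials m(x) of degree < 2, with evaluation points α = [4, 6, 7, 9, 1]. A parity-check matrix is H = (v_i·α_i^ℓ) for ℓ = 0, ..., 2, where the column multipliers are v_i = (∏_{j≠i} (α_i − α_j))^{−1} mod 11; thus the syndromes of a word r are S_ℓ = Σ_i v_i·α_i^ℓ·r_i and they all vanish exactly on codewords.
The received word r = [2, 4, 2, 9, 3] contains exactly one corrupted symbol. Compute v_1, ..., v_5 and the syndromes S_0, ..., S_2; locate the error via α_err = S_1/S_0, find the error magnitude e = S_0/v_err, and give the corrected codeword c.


S = (3, 1, 4), error at position 1, error magnitude e = 5, c = [8, 4, 2, 9, 3].

Step 1: column multipliers v_i = (∏_{j≠i}(α_i − α_j))^{−1} mod 11.
  i = 1 (α = 4): (4−6)(4−7)(4−9)(4−1) = (−2)·(−3)·(−5)·3 = −90 ≡ 9, so v_1 = 9^{−1} = 5 (mod 11).
  i = 2 (α = 6): (6−4)(6−7)(6−9)(6−1) = 2·(−1)·(−3)·5 = 30 ≡ 8, so v_2 = 8^{−1} = 7 (mod 11).
  i = 3 (α = 7): (7−4)(7−6)(7−9)(7−1) = 3·1·(−2)·6 = −36 ≡ 8, so v_3 = 8^{−1} = 7 (mod 11).
  i = 4 (α = 9): (9−4)(9−6)(9−7)(9−1) = 5·3·2·8 = 240 ≡ 9, so v_4 = 9^{−1} = 5 (mod 11).
  i = 5 (α = 1): (1−4)(1−6)(1−7)(1−9) = (−3)·(−5)·(−6)·(−8) = 720 ≡ 5, so v_5 = 5^{−1} = 9 (mod 11).
  v = [5, 7, 7, 5, 9].
Step 2: syndromes of r = [2, 4, 2, 9, 3] (all sums mod 11).
  S_0 = Σ v_i r_i = 5·2 + 7·4 + 7·2 + 5·9 + 9·3 = 124 ≡ 3.
  S_1 = Σ v_i α_i r_i = 5·4·2 + 7·6·4 + 7·7·2 + 5·9·9 + 9·1·3 = 738 ≡ 1.
  α_i^2 mod 11 = [5, 3, 5, 4, 1].
  S_2 = Σ v_i α_i^2 r_i = 5·5·2 + 7·3·4 + 7·5·2 + 5·4·9 + 9·1·3 = 411 ≡ 4.
  S = (3, 1, 4) ≠ 0, so r is not a codeword (an error is present).
Step 3: locate the error. For a single error e at position i, S_ℓ = v_i·e·α_i^ℓ, so α_err = S_1/S_0.
  S_0^{−1} = 3^{−1} = 4 (mod 11), so α_err = 1·4 = 4 ≡ 4 = α_1. Error position i = 1.
  Consistency check: S_2/S_1 = 4·1 = 4 ≡ 4 = α_err ✓ (single-error assumption holds).
Step 4: error magnitude e = S_0/v_1 = S_0·∏_{j≠1}(α_1 − α_j) = 3·9 = 27 ≡ 5 (mod 11).
Step 5: correct position 1: c_1 = r_1 − e = 2 − 5 ≡ 8 (mod 11). Hence c = [8, 4, 2, 9, 3].
  Check: interpolating c through the α_i gives m(x) = 5 + 9·x (degree < 2) with m(α_i) = c_i for every i, so c is indeed a codeword.
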